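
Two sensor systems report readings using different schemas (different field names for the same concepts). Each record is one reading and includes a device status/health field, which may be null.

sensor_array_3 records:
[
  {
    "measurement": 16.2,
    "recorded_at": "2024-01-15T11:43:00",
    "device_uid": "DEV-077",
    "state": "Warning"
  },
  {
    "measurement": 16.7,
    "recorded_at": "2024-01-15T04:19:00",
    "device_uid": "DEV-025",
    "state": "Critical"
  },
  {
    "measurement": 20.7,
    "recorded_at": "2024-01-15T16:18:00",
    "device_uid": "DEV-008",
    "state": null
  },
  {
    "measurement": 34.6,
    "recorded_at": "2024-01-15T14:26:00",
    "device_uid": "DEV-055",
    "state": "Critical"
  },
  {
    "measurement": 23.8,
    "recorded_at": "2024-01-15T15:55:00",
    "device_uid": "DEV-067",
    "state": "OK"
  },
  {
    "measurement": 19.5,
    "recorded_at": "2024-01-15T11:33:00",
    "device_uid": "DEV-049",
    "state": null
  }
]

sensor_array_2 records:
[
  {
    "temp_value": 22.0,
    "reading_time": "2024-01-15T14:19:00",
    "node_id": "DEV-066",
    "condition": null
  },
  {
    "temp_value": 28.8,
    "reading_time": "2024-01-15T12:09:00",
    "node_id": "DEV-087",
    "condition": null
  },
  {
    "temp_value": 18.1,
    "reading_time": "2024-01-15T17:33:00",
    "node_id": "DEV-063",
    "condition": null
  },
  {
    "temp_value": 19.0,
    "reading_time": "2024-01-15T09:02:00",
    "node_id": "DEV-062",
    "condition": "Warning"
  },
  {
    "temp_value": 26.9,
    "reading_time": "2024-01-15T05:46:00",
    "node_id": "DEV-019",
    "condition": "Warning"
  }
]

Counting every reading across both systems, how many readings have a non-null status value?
6

Schema mapping: "state" (sensor_array_3) = "condition" (sensor_array_2) = status

Non-null in sensor_array_3: 4
Non-null in sensor_array_2: 2

Total non-null: 4 + 2 = 6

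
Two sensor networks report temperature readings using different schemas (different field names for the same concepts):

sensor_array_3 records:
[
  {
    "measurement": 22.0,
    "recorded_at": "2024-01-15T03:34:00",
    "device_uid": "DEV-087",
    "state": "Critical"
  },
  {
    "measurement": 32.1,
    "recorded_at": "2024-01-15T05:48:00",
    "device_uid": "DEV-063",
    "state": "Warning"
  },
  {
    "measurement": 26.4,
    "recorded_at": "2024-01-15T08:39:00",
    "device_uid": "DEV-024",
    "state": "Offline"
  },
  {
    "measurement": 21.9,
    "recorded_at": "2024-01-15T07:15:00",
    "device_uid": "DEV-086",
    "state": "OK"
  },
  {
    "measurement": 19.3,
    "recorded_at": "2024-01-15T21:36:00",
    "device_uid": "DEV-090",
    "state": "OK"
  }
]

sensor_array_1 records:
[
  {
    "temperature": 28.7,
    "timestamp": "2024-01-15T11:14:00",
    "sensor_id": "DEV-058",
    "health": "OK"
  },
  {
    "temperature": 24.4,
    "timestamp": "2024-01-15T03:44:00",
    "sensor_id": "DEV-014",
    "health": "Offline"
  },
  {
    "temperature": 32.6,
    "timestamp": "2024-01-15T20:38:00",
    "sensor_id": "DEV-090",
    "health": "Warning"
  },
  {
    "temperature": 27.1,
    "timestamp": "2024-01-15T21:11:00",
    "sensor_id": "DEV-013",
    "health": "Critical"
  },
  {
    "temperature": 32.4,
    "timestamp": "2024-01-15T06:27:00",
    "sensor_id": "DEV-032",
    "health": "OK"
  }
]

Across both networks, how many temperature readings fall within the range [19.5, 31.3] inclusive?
6

Schema mapping: "measurement" (sensor_array_3) = "temperature" (sensor_array_1) = temperature

Readings in [19.5, 31.3] from sensor_array_3: 3
Readings in [19.5, 31.3] from sensor_array_1: 3

Total count: 3 + 3 = 6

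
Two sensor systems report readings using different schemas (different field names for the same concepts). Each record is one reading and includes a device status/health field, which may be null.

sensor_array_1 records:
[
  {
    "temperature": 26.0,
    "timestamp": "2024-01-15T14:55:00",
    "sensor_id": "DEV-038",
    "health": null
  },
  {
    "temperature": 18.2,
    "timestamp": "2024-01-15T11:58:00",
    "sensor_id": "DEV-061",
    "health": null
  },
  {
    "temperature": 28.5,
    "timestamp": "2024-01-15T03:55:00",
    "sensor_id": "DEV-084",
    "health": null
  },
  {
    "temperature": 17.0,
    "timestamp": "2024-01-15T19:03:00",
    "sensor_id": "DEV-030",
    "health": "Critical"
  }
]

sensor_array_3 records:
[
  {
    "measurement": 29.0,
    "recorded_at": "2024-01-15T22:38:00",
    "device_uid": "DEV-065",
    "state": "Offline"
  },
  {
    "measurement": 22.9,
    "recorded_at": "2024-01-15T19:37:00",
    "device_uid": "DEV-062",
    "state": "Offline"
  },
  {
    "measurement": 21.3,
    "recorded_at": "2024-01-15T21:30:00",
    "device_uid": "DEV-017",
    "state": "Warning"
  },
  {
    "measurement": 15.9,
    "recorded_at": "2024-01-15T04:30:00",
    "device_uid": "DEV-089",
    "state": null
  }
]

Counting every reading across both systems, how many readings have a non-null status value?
4

Schema mapping: "health" (sensor_array_1) = "state" (sensor_array_3) = status

Non-null in sensor_array_1: 1
Non-null in sensor_array_3: 3

Total non-null: 1 + 3 = 4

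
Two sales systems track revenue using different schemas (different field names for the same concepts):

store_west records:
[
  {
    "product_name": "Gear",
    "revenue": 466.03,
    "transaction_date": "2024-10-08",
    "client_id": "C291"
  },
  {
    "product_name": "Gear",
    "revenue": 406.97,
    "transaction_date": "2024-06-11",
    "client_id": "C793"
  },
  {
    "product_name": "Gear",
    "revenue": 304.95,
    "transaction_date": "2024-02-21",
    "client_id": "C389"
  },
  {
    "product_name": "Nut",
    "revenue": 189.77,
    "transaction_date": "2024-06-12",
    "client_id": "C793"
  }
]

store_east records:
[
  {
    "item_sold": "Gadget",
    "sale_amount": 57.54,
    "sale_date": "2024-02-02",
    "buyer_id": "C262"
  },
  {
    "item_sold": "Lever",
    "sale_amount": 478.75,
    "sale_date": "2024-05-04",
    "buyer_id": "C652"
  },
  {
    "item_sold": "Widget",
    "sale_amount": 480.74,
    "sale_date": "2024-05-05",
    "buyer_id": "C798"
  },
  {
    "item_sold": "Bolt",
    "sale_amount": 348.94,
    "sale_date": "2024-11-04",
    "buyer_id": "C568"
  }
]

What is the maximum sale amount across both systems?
480.74

Reconcile: "revenue" (store_west) = "sale_amount" (store_east) = sale amount

Maximum in store_west: 466.03
Maximum in store_east: 480.74

Overall maximum: max(466.03, 480.74) = 480.74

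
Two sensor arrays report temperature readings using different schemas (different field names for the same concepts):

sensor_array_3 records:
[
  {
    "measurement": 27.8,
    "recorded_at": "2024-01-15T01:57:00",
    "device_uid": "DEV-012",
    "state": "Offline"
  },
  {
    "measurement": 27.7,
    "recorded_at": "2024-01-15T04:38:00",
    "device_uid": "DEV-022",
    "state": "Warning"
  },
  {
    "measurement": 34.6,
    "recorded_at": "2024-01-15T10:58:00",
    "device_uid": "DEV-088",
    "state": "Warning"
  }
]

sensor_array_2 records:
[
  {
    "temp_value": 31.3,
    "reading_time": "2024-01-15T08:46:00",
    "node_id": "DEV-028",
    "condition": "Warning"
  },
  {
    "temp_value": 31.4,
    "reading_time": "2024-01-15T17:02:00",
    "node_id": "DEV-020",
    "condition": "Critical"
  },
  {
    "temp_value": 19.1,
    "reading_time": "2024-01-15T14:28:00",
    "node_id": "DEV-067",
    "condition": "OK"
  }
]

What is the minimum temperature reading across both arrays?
19.1

Schema mapping: "measurement" (sensor_array_3) = "temp_value" (sensor_array_2) = temperature reading

Minimum in sensor_array_3: 27.7
Minimum in sensor_array_2: 19.1

Overall minimum: min(27.7, 19.1) = 19.1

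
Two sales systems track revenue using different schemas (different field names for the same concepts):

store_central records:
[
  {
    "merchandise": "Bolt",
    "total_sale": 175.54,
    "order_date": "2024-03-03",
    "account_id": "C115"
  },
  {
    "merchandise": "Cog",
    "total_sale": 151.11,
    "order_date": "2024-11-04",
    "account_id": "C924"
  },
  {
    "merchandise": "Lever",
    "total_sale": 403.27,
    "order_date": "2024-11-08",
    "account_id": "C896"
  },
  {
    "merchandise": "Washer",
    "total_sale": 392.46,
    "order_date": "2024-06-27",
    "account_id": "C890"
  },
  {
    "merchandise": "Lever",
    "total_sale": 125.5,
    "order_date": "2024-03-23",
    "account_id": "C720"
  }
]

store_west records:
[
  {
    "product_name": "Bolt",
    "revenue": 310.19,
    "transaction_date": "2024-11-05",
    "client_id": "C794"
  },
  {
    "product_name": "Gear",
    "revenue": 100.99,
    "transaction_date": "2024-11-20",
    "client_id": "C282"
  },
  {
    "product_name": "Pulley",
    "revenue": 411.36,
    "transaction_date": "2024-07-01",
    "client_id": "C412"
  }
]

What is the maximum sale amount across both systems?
411.36

Reconcile: "total_sale" (store_central) = "revenue" (store_west) = sale amount

Maximum in store_central: 403.27
Maximum in store_west: 411.36

Overall maximum: max(403.27, 411.36) = 411.36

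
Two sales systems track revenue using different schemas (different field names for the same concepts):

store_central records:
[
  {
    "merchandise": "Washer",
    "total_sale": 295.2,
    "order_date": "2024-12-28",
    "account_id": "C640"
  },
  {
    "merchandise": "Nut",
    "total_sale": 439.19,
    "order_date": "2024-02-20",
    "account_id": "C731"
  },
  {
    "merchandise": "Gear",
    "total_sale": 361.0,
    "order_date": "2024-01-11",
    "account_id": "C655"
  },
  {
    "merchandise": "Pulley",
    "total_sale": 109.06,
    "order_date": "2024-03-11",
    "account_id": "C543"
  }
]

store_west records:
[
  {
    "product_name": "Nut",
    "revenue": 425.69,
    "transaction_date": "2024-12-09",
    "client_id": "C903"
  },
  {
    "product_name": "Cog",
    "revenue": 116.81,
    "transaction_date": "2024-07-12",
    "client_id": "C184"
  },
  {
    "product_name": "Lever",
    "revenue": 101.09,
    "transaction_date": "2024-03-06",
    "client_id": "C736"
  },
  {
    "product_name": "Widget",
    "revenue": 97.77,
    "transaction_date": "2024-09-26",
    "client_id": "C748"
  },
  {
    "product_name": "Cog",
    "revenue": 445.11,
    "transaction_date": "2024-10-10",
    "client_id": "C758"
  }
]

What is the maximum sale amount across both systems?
445.11

Reconcile: "total_sale" (store_central) = "revenue" (store_west) = sale amount

Maximum in store_central: 439.19
Maximum in store_west: 445.11

Overall maximum: max(439.19, 445.11) = 445.11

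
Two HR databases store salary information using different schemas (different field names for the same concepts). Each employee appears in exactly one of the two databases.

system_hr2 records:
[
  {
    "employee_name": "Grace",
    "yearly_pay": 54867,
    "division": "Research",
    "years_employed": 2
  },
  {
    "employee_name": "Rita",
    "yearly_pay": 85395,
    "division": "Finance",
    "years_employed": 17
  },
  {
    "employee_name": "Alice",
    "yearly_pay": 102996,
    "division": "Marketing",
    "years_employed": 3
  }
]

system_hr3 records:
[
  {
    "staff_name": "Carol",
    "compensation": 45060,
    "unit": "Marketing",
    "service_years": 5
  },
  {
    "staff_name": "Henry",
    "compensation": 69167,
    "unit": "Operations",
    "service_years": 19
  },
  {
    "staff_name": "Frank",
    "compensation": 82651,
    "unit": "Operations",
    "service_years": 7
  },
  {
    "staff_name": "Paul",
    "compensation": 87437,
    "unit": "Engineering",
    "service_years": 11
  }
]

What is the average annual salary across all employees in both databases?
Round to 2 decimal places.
75367.57

Schema mapping: "yearly_pay" (system_hr2) = "compensation" (system_hr3) = annual salary

All salaries: [54867, 85395, 102996, 45060, 69167, 82651, 87437]
Sum: 527573
Count: 7
Average: 527573 / 7 = 75367.57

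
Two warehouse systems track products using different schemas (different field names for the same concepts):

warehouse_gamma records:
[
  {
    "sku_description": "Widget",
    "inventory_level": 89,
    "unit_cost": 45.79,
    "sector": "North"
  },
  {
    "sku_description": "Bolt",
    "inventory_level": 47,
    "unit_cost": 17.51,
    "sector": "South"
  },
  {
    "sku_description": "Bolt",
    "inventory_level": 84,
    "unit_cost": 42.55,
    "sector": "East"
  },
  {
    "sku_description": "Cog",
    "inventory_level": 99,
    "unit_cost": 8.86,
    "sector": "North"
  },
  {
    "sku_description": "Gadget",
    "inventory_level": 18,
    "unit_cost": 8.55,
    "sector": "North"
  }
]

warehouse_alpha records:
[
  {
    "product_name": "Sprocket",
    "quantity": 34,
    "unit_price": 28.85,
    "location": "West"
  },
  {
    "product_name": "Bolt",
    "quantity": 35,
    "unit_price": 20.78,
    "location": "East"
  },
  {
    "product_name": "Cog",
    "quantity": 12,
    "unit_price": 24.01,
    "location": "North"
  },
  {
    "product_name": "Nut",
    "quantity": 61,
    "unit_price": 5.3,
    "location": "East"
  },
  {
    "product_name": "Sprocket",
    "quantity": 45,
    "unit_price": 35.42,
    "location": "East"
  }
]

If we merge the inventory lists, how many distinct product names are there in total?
6

Schema mapping: "sku_description" (warehouse_gamma) = "product_name" (warehouse_alpha) = product name

Products in warehouse_gamma: ['Bolt', 'Cog', 'Gadget', 'Widget']
Products in warehouse_alpha: ['Bolt', 'Cog', 'Nut', 'Sprocket']

Union (unique products): ['Bolt', 'Cog', 'Gadget', 'Nut', 'Sprocket', 'Widget']
Count: 6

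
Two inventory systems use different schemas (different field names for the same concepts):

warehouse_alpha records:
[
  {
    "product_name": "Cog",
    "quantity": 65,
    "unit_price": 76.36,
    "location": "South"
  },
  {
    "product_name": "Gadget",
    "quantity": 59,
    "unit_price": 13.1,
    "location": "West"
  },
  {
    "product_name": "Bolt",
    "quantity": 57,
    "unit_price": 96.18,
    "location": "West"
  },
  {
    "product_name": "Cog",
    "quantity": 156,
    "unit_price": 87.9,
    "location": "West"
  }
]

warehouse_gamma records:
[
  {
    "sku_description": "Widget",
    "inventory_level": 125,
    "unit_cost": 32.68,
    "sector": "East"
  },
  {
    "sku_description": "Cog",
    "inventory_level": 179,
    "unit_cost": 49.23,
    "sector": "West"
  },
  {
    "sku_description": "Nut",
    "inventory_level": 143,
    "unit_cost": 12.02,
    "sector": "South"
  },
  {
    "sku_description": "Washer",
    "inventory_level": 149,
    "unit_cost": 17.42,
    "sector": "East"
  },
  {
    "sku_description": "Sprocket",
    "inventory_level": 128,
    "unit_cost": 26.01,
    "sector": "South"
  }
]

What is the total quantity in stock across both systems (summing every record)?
1061

To reconcile these schemas, identify the field holding the quantity in stock in each system:
1. In warehouse_alpha it is "quantity"
2. In warehouse_gamma it is "inventory_level"

From warehouse_alpha: 65 + 59 + 57 + 156 = 337
From warehouse_gamma: 125 + 179 + 143 + 149 + 128 = 724

Total: 337 + 724 = 1061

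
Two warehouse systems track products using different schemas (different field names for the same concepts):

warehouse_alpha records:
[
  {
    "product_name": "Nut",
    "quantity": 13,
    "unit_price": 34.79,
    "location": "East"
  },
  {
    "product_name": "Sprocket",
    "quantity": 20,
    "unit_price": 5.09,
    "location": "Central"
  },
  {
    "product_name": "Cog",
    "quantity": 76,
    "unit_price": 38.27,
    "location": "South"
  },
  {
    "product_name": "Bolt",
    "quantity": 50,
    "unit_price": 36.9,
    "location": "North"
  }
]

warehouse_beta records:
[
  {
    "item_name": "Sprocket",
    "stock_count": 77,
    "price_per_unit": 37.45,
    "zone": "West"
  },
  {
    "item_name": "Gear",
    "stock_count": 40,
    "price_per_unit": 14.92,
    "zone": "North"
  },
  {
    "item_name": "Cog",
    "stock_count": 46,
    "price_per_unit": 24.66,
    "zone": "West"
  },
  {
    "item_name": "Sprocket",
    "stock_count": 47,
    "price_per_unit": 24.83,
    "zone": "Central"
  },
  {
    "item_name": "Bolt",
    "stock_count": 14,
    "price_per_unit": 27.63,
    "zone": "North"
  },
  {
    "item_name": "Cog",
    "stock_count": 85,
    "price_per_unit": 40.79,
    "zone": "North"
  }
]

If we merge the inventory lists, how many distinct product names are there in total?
5

Schema mapping: "product_name" (warehouse_alpha) = "item_name" (warehouse_beta) = product name

Products in warehouse_alpha: ['Bolt', 'Cog', 'Nut', 'Sprocket']
Products in warehouse_beta: ['Bolt', 'Cog', 'Gear', 'Sprocket']

Union (unique products): ['Bolt', 'Cog', 'Gear', 'Nut', 'Sprocket']
Count: 5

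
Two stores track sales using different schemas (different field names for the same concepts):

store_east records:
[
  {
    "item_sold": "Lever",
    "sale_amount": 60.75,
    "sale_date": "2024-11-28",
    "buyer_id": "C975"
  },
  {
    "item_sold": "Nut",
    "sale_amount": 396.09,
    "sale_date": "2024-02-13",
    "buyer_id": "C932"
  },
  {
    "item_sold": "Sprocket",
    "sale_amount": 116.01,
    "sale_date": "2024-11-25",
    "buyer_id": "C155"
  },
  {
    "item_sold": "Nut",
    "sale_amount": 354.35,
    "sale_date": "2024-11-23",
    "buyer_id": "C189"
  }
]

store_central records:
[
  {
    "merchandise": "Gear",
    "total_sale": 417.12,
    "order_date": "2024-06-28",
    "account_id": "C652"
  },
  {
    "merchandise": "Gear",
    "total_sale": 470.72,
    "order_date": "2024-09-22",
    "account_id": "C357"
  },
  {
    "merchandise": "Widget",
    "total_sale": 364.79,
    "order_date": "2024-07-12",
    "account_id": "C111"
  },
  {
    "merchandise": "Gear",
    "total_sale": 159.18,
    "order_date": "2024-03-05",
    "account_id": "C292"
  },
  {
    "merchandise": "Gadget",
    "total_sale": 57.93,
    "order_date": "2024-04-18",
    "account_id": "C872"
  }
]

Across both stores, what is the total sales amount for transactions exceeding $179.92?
2003.07

Schema mapping: "sale_amount" (store_east) = "total_sale" (store_central) = sale amount

Sum of sales > $179.92 in store_east: 750.44
Sum of sales > $179.92 in store_central: 1252.63

Total: 750.44 + 1252.63 = 2003.07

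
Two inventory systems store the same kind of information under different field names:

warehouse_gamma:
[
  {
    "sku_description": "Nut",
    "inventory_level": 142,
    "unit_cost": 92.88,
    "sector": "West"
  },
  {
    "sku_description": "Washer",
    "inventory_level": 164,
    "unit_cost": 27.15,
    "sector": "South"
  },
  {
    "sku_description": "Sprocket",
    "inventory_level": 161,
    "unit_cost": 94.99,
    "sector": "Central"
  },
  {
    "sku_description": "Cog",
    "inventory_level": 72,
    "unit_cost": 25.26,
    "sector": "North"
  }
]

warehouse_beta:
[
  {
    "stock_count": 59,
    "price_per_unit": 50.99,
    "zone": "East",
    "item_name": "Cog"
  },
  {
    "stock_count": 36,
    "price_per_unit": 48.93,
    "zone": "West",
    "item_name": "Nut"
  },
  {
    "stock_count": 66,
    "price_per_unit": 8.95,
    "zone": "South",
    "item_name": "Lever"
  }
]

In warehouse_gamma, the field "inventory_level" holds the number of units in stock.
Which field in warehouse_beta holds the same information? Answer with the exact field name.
stock_count

In warehouse_gamma, "inventory_level" holds the number of units in stock.
The fields in warehouse_beta are: "stock_count", "price_per_unit", "zone", "item_name".
"stock_count" is the match: the name refers to the same concept and its values are whole-number counts (e.g. 59, 36).
The other fields ("price_per_unit", "zone", "item_name") hold different kinds of data.

So "inventory_level" in warehouse_gamma corresponds to "stock_count" in warehouse_beta.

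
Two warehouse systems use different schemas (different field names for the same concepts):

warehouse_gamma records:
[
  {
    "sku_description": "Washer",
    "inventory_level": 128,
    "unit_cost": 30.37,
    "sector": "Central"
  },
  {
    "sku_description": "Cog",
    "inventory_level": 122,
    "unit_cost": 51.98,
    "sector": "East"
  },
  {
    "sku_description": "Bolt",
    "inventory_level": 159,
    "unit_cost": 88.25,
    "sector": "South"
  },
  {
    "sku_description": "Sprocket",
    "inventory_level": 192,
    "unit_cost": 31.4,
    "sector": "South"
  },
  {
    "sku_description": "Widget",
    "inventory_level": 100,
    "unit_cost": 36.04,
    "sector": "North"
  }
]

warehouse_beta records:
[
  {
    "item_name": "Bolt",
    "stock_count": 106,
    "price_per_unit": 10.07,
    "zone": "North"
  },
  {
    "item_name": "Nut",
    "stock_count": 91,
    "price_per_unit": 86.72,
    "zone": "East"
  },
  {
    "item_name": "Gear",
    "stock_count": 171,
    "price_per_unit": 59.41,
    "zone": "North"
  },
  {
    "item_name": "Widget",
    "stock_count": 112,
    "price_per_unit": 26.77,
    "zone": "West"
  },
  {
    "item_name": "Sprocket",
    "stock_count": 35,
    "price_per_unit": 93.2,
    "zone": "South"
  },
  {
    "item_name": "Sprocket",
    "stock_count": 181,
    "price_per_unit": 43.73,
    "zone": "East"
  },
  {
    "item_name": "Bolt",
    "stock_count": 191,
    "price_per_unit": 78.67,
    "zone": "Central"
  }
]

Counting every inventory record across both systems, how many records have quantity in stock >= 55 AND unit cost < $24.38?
1

Schema mappings:
- "inventory_level" (warehouse_gamma) = "stock_count" (warehouse_beta) = quantity
- "unit_cost" (warehouse_gamma) = "price_per_unit" (warehouse_beta) = unit cost

Records meeting both conditions in warehouse_gamma: 0
Records meeting both conditions in warehouse_beta: 1

Total: 0 + 1 = 1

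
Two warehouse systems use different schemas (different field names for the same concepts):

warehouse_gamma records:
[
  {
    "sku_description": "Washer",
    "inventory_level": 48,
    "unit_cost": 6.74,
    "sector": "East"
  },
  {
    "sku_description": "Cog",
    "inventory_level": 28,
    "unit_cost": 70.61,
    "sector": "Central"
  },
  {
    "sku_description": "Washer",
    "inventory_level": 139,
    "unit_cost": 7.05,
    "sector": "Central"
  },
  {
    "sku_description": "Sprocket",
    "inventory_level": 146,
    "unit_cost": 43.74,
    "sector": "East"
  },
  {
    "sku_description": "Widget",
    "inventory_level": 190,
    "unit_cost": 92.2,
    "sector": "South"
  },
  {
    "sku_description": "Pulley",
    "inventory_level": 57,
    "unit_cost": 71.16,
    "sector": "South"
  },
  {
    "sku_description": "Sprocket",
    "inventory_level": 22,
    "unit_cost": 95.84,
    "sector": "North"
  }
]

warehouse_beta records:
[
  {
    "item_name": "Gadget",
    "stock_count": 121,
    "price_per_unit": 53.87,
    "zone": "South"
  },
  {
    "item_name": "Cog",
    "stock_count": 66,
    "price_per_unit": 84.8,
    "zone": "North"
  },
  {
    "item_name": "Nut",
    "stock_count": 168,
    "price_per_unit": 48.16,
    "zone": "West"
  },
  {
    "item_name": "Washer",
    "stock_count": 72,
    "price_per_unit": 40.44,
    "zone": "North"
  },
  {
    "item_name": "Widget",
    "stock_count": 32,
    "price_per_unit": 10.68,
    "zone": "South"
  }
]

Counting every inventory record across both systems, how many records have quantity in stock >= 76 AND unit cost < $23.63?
1

Schema mappings:
- "inventory_level" (warehouse_gamma) = "stock_count" (warehouse_beta) = quantity
- "unit_cost" (warehouse_gamma) = "price_per_unit" (warehouse_beta) = unit cost

Records meeting both conditions in warehouse_gamma: 1
Records meeting both conditions in warehouse_beta: 0

Total: 1 + 0 = 1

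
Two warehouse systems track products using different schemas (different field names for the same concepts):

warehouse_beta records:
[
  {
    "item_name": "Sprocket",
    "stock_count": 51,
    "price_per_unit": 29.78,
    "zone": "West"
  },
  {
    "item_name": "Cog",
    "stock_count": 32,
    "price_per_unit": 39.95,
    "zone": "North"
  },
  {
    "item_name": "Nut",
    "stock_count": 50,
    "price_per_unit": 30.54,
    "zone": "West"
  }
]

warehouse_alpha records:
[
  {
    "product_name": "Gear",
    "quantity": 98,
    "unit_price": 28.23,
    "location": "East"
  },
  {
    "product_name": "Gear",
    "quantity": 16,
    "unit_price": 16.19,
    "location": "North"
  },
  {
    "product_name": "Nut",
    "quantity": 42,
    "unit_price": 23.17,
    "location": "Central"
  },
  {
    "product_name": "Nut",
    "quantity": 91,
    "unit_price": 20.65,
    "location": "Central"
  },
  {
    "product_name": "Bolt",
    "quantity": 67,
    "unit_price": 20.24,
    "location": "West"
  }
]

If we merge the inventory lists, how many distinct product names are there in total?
5

Schema mapping: "item_name" (warehouse_beta) = "product_name" (warehouse_alpha) = product name

Products in warehouse_beta: ['Cog', 'Nut', 'Sprocket']
Products in warehouse_alpha: ['Bolt', 'Gear', 'Nut']

Union (unique products): ['Bolt', 'Cog', 'Gear', 'Nut', 'Sprocket']
Count: 5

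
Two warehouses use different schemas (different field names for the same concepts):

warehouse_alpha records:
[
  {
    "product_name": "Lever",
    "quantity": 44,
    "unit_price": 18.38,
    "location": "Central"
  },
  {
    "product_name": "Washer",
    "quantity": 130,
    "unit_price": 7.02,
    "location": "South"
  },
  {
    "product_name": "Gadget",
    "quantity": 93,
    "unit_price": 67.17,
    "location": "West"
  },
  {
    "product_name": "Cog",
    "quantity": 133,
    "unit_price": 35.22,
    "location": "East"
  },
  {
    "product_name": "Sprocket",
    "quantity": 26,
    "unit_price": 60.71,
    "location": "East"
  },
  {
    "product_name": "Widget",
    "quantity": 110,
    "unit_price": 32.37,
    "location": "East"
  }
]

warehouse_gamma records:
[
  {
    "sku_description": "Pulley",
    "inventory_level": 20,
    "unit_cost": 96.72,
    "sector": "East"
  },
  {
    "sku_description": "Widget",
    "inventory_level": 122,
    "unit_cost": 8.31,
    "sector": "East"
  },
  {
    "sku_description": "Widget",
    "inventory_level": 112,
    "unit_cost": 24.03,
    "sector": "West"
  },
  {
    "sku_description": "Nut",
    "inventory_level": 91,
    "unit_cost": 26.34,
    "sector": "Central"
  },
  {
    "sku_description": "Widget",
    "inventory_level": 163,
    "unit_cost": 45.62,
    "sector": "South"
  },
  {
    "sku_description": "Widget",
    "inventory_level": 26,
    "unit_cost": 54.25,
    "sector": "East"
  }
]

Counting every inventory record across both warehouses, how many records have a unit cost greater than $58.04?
3

Schema mapping: "unit_price" (warehouse_alpha) = "unit_cost" (warehouse_gamma) = unit cost

Records > $58.04 in warehouse_alpha: 2
Records > $58.04 in warehouse_gamma: 1

Total count: 2 + 1 = 3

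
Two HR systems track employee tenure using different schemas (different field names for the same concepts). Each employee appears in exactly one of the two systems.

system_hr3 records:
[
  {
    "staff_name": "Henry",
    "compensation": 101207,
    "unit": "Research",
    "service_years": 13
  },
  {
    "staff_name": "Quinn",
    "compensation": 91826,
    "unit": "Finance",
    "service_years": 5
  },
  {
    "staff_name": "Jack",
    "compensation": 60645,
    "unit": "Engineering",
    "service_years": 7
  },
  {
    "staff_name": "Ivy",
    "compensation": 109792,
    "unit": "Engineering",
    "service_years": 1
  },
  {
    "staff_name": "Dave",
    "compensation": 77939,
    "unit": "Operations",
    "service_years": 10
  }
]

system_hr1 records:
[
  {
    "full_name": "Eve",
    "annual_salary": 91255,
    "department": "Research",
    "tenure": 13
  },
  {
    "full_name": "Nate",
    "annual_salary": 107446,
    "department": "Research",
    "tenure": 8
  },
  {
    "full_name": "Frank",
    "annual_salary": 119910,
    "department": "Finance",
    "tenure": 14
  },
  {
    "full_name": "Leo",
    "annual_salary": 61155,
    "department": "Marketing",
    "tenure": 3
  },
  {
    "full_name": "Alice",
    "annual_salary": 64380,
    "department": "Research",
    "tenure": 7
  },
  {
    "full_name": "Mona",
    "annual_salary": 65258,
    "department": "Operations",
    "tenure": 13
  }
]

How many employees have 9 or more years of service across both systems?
5

Reconcile schemas: "service_years" (system_hr3) = "tenure" (system_hr1) = years of service

From system_hr3: 2 employees with >= 9 years
From system_hr1: 3 employees with >= 9 years

Total: 2 + 3 = 5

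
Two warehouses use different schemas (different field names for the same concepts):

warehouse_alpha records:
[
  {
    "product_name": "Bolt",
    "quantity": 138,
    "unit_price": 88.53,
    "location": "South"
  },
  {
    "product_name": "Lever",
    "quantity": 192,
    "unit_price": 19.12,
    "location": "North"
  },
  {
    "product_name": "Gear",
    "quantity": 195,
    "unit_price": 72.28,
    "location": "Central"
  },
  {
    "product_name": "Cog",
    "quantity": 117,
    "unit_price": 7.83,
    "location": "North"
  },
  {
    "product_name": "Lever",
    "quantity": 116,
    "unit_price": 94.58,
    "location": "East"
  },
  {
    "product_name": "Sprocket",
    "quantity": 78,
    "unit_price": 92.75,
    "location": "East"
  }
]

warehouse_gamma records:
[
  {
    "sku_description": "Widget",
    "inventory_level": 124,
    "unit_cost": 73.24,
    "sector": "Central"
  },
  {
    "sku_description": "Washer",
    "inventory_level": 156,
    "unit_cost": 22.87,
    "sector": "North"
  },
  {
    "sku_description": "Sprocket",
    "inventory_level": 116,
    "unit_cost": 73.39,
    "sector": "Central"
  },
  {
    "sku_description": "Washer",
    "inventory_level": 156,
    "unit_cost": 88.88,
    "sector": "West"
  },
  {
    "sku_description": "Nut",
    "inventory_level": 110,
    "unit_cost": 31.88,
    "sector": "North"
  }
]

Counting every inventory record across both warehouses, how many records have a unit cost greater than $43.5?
7

Schema mapping: "unit_price" (warehouse_alpha) = "unit_cost" (warehouse_gamma) = unit cost

Records > $43.5 in warehouse_alpha: 4
Records > $43.5 in warehouse_gamma: 3

Total count: 4 + 3 = 7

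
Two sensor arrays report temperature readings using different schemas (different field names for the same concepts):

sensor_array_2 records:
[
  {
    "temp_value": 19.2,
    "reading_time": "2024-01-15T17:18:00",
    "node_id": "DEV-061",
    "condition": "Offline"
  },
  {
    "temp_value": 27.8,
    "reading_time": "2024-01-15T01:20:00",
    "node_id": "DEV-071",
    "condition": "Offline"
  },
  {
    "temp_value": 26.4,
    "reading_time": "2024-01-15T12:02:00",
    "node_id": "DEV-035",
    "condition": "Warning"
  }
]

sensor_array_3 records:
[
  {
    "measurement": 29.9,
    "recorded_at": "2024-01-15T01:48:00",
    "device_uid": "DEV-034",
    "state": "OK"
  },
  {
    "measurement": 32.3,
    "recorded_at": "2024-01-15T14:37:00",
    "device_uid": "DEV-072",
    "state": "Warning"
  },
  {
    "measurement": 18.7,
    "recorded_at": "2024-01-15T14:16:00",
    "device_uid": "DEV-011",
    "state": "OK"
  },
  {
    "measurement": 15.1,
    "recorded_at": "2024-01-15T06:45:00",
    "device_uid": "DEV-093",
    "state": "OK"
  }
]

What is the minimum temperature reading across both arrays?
15.1

Schema mapping: "temp_value" (sensor_array_2) = "measurement" (sensor_array_3) = temperature reading

Minimum in sensor_array_2: 19.2
Minimum in sensor_array_3: 15.1

Overall minimum: min(19.2, 15.1) = 15.1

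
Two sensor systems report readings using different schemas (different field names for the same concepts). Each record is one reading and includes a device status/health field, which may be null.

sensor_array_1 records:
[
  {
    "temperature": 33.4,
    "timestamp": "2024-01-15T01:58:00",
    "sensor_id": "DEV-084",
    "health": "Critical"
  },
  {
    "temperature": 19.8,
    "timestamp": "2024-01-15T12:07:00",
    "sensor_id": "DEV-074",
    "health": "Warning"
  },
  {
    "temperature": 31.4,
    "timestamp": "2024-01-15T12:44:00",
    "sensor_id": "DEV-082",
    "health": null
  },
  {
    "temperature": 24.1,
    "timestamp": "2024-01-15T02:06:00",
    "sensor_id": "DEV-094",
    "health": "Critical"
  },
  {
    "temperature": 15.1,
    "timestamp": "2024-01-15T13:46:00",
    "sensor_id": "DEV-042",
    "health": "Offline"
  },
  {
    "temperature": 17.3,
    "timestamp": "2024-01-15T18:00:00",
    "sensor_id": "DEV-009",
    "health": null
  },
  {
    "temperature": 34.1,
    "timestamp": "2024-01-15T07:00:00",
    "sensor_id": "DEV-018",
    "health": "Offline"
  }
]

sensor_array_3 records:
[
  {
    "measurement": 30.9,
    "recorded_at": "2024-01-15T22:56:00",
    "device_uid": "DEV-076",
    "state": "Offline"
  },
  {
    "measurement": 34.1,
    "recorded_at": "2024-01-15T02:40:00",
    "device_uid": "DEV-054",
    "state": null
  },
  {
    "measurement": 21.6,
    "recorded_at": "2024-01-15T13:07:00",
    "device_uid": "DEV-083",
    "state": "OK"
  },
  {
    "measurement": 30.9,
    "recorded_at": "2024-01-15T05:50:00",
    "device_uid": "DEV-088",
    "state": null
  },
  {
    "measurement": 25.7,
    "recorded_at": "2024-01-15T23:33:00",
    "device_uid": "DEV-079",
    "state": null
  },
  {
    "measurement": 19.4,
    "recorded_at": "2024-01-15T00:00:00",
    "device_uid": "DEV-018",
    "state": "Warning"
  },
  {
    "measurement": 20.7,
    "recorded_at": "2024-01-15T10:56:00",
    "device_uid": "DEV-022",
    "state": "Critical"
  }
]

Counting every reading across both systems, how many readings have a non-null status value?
9

Schema mapping: "health" (sensor_array_1) = "state" (sensor_array_3) = status

Non-null in sensor_array_1: 5
Non-null in sensor_array_3: 4

Total non-null: 5 + 4 = 9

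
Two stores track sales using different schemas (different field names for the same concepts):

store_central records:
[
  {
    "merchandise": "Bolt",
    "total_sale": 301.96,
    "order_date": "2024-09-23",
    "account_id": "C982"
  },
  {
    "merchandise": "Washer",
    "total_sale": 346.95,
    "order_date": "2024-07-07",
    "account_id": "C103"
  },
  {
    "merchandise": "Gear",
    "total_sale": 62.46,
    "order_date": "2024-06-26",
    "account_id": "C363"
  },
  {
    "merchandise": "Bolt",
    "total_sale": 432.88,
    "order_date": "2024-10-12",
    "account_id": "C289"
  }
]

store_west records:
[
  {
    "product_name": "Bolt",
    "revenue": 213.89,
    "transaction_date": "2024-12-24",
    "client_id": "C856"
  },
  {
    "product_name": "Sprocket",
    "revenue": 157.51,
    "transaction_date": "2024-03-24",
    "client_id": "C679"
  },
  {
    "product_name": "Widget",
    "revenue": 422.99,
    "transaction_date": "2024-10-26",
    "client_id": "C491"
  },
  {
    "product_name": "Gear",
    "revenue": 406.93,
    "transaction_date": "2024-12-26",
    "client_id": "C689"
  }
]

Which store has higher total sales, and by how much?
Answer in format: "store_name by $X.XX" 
store_west by $57.07

Schema mapping: "total_sale" (store_central) = "revenue" (store_west) = sale amount

Total for store_central: 1144.25
Total for store_west: 1201.32

Difference: |1144.25 - 1201.32| = 57.07
store_west has higher sales by $57.07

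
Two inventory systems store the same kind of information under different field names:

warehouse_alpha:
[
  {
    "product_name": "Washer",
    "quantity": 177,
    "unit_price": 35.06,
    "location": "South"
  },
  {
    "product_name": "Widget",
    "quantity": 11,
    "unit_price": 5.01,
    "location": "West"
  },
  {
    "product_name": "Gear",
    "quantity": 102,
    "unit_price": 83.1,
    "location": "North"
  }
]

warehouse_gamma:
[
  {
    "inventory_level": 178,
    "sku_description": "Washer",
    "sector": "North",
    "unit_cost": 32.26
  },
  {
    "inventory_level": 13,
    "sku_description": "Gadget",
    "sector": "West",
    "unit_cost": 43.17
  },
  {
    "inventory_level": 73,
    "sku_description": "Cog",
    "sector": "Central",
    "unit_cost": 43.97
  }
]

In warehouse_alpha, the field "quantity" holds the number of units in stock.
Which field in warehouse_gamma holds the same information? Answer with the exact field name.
inventory_level

In warehouse_alpha, "quantity" holds the number of units in stock.
The fields in warehouse_gamma are: "inventory_level", "sku_description", "sector", "unit_cost".
"inventory_level" is the match: the name refers to the same concept and its values are whole-number counts (e.g. 178, 13).
The other fields ("sku_description", "sector", "unit_cost") hold different kinds of data.

So "quantity" in warehouse_alpha corresponds to "inventory_level" in warehouse_gamma.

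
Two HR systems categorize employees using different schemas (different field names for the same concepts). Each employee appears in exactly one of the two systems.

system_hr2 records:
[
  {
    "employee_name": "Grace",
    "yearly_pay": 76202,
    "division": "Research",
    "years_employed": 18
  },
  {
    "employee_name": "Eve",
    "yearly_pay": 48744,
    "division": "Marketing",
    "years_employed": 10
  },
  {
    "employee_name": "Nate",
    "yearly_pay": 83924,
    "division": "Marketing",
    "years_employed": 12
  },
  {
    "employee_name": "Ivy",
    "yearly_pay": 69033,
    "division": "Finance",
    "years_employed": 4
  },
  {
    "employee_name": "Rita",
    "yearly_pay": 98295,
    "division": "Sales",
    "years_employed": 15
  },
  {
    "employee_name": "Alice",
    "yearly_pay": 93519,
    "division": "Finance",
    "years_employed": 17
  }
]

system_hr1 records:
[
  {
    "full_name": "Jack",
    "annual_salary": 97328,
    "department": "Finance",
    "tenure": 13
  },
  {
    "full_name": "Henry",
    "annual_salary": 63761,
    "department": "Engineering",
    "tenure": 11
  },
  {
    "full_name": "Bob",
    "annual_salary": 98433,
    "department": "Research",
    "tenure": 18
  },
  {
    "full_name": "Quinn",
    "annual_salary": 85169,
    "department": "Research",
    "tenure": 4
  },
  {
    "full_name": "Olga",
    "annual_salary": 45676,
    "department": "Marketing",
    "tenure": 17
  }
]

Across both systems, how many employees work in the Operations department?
0

Schema mapping: "division" (system_hr2) = "department" (system_hr1) = department

Operations employees in system_hr2: 0
Operations employees in system_hr1: 0

Total in Operations: 0 + 0 = 0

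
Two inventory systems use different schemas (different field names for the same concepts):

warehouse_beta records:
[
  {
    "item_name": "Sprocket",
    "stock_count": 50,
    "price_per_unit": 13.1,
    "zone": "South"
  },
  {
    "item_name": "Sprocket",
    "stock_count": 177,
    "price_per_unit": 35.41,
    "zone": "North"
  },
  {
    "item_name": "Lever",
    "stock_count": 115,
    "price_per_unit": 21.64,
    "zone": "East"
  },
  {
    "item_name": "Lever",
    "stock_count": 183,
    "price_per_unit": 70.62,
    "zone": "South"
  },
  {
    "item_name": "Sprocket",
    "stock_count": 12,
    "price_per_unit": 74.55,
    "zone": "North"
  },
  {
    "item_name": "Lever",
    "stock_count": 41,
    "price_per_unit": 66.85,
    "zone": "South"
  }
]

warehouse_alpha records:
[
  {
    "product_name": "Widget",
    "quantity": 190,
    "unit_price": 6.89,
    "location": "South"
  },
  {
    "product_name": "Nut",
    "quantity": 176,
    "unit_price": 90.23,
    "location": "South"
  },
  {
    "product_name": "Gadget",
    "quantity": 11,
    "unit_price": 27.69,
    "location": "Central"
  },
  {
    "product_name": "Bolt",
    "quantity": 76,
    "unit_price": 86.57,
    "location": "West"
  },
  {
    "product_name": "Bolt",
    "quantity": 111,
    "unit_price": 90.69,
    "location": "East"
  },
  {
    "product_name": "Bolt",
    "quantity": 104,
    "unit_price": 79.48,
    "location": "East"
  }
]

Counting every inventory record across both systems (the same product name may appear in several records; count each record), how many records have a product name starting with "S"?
3

Schema mapping: "item_name" (warehouse_beta) = "product_name" (warehouse_alpha) = product name

Records with product name starting with "S" in warehouse_beta: 3
Records with product name starting with "S" in warehouse_alpha: 0

Total: 3 + 0 = 3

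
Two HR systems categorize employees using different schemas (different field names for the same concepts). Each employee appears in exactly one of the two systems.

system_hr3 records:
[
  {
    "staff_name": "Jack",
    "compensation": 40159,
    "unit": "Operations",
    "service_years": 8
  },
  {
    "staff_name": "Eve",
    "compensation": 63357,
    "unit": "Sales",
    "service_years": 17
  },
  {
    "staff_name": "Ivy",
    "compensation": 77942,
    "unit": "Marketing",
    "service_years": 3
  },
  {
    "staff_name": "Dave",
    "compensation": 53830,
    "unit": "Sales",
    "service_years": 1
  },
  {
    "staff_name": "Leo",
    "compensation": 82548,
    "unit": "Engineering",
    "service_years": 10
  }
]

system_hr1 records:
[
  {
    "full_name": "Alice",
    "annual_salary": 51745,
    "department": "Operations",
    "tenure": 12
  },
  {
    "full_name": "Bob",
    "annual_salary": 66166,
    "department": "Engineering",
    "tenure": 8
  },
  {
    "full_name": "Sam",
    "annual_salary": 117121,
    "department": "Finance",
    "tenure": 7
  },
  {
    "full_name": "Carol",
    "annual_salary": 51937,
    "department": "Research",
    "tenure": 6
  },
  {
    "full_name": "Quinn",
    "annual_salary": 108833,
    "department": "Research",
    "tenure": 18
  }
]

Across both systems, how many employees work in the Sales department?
2

Schema mapping: "unit" (system_hr3) = "department" (system_hr1) = department

Sales employees in system_hr3: 2
Sales employees in system_hr1: 0

Total in Sales: 2 + 0 = 2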